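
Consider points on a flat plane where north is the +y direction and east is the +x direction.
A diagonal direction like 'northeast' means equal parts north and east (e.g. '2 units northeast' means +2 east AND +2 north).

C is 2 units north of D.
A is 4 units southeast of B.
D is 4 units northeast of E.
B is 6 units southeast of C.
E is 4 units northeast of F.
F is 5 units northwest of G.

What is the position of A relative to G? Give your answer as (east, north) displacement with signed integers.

Answer: A is at (east=13, north=5) relative to G.

Derivation:
Place G at the origin (east=0, north=0).
  F is 5 units northwest of G: delta (east=-5, north=+5); F at (east=-5, north=5).
  E is 4 units northeast of F: delta (east=+4, north=+4); E at (east=-1, north=9).
  D is 4 units northeast of E: delta (east=+4, north=+4); D at (east=3, north=13).
  C is 2 units north of D: delta (east=+0, north=+2); C at (east=3, north=15).
  B is 6 units southeast of C: delta (east=+6, north=-6); B at (east=9, north=9).
  A is 4 units southeast of B: delta (east=+4, north=-4); A at (east=13, north=5).
Therefore A relative to G: (east=13, north=5).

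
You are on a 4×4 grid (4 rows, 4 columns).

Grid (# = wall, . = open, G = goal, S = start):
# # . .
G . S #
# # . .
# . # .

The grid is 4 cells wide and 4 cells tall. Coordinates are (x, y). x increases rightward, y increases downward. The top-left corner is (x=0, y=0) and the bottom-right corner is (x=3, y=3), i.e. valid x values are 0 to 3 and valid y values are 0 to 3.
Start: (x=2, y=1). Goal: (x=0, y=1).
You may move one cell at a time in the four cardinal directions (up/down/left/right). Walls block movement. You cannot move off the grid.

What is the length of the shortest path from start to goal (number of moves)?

BFS from (x=2, y=1) until reaching (x=0, y=1):
  Distance 0: (x=2, y=1)
  Distance 1: (x=2, y=0), (x=1, y=1), (x=2, y=2)
  Distance 2: (x=3, y=0), (x=0, y=1), (x=3, y=2)  <- goal reached here
One shortest path (2 moves): (x=2, y=1) -> (x=1, y=1) -> (x=0, y=1)

Answer: Shortest path length: 2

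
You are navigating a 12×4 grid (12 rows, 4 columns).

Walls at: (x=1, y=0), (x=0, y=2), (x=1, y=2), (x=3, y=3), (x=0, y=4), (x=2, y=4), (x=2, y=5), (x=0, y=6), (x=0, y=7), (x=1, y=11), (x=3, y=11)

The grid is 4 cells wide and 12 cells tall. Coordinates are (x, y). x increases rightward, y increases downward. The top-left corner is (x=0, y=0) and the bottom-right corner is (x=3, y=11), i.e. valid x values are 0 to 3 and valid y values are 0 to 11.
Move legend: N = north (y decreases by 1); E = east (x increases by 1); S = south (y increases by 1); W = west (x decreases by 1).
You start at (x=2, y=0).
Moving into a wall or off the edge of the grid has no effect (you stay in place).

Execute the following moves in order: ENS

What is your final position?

Answer: Final position: (x=3, y=1)

Derivation:
Start: (x=2, y=0)
  E (east): (x=2, y=0) -> (x=3, y=0)
  N (north): blocked, stay at (x=3, y=0)
  S (south): (x=3, y=0) -> (x=3, y=1)
Final: (x=3, y=1)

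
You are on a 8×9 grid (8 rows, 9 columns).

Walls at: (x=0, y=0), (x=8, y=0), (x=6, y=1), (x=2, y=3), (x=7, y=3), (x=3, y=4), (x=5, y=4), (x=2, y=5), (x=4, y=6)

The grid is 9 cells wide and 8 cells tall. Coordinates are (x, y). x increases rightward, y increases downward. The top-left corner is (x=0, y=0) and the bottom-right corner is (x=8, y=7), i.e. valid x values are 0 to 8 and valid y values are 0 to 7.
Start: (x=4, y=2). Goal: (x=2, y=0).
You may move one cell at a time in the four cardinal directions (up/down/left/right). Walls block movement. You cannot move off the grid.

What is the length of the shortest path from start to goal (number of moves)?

Answer: Shortest path length: 4

Derivation:
BFS from (x=4, y=2) until reaching (x=2, y=0):
  Distance 0: (x=4, y=2)
  Distance 1: (x=4, y=1), (x=3, y=2), (x=5, y=2), (x=4, y=3)
  Distance 2: (x=4, y=0), (x=3, y=1), (x=5, y=1), (x=2, y=2), (x=6, y=2), (x=3, y=3), (x=5, y=3), (x=4, y=4)
  Distance 3: (x=3, y=0), (x=5, y=0), (x=2, y=1), (x=1, y=2), (x=7, y=2), (x=6, y=3), (x=4, y=5)
  Distance 4: (x=2, y=0), (x=6, y=0), (x=1, y=1), (x=7, y=1), (x=0, y=2), (x=8, y=2), (x=1, y=3), (x=6, y=4), (x=3, y=5), (x=5, y=5)  <- goal reached here
One shortest path (4 moves): (x=4, y=2) -> (x=3, y=2) -> (x=2, y=2) -> (x=2, y=1) -> (x=2, y=0)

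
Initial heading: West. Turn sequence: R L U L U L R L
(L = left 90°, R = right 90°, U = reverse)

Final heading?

Start: West
  R (right (90° clockwise)) -> North
  L (left (90° counter-clockwise)) -> West
  U (U-turn (180°)) -> East
  L (left (90° counter-clockwise)) -> North
  U (U-turn (180°)) -> South
  L (left (90° counter-clockwise)) -> East
  R (right (90° clockwise)) -> South
  L (left (90° counter-clockwise)) -> East
Final: East

Answer: Final heading: East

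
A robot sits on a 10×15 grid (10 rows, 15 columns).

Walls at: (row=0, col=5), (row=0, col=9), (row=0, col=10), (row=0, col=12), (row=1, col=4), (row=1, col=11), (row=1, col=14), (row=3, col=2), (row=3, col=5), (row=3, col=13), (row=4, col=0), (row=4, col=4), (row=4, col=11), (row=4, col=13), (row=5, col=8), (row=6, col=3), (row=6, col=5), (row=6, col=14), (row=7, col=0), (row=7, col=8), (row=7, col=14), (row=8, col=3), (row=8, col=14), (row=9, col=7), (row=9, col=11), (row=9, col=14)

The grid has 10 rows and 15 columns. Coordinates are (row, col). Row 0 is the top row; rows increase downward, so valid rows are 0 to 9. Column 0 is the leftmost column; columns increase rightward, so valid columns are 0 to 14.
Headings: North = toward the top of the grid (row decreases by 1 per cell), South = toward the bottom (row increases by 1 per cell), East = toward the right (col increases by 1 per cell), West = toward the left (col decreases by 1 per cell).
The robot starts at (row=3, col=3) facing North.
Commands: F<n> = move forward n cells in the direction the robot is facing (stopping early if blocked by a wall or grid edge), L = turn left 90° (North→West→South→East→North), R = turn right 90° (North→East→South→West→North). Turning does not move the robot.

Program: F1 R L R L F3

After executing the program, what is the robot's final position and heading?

Answer: Final position: (row=0, col=3), facing North

Derivation:
Start: (row=3, col=3), facing North
  F1: move forward 1, now at (row=2, col=3)
  R: turn right, now facing East
  L: turn left, now facing North
  R: turn right, now facing East
  L: turn left, now facing North
  F3: move forward 2/3 (blocked), now at (row=0, col=3)
Final: (row=0, col=3), facing North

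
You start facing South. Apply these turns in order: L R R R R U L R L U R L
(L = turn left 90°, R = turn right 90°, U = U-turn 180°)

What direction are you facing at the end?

Answer: Final heading: North

Derivation:
Start: South
  L (left (90° counter-clockwise)) -> East
  R (right (90° clockwise)) -> South
  R (right (90° clockwise)) -> West
  R (right (90° clockwise)) -> North
  R (right (90° clockwise)) -> East
  U (U-turn (180°)) -> West
  L (left (90° counter-clockwise)) -> South
  R (right (90° clockwise)) -> West
  L (left (90° counter-clockwise)) -> South
  U (U-turn (180°)) -> North
  R (right (90° clockwise)) -> East
  L (left (90° counter-clockwise)) -> North
Final: North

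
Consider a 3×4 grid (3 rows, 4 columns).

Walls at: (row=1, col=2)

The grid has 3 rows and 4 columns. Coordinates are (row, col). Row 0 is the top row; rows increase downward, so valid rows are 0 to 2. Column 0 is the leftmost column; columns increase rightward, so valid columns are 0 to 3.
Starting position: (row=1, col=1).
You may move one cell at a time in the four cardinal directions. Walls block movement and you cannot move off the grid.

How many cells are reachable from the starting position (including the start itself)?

Answer: Reachable cells: 11

Derivation:
BFS flood-fill from (row=1, col=1):
  Distance 0: (row=1, col=1)
  Distance 1: (row=0, col=1), (row=1, col=0), (row=2, col=1)
  Distance 2: (row=0, col=0), (row=0, col=2), (row=2, col=0), (row=2, col=2)
  Distance 3: (row=0, col=3), (row=2, col=3)
  Distance 4: (row=1, col=3)
Total reachable: 11 (grid has 11 open cells total)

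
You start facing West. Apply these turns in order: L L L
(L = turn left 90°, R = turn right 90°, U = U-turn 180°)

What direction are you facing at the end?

Start: West
  L (left (90° counter-clockwise)) -> South
  L (left (90° counter-clockwise)) -> East
  L (left (90° counter-clockwise)) -> North
Final: North

Answer: Final heading: North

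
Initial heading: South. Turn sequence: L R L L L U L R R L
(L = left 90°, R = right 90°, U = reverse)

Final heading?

Answer: Final heading: East

Derivation:
Start: South
  L (left (90° counter-clockwise)) -> East
  R (right (90° clockwise)) -> South
  L (left (90° counter-clockwise)) -> East
  L (left (90° counter-clockwise)) -> North
  L (left (90° counter-clockwise)) -> West
  U (U-turn (180°)) -> East
  L (left (90° counter-clockwise)) -> North
  R (right (90° clockwise)) -> East
  R (right (90° clockwise)) -> South
  L (left (90° counter-clockwise)) -> East
Final: East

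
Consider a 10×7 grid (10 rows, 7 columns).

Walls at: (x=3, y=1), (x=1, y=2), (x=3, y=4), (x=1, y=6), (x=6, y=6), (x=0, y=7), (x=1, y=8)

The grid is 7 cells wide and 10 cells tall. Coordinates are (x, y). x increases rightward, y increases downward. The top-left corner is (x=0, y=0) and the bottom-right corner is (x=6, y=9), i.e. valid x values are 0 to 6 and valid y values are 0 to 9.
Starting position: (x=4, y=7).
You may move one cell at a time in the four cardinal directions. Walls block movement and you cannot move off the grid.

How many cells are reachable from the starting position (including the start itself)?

Answer: Reachable cells: 63

Derivation:
BFS flood-fill from (x=4, y=7):
  Distance 0: (x=4, y=7)
  Distance 1: (x=4, y=6), (x=3, y=7), (x=5, y=7), (x=4, y=8)
  Distance 2: (x=4, y=5), (x=3, y=6), (x=5, y=6), (x=2, y=7), (x=6, y=7), (x=3, y=8), (x=5, y=8), (x=4, y=9)
  Distance 3: (x=4, y=4), (x=3, y=5), (x=5, y=5), (x=2, y=6), (x=1, y=7), (x=2, y=8), (x=6, y=8), (x=3, y=9), (x=5, y=9)
  Distance 4: (x=4, y=3), (x=5, y=4), (x=2, y=5), (x=6, y=5), (x=2, y=9), (x=6, y=9)
  Distance 5: (x=4, y=2), (x=3, y=3), (x=5, y=3), (x=2, y=4), (x=6, y=4), (x=1, y=5), (x=1, y=9)
  Distance 6: (x=4, y=1), (x=3, y=2), (x=5, y=2), (x=2, y=3), (x=6, y=3), (x=1, y=4), (x=0, y=5), (x=0, y=9)
  Distance 7: (x=4, y=0), (x=5, y=1), (x=2, y=2), (x=6, y=2), (x=1, y=3), (x=0, y=4), (x=0, y=6), (x=0, y=8)
  Distance 8: (x=3, y=0), (x=5, y=0), (x=2, y=1), (x=6, y=1), (x=0, y=3)
  Distance 9: (x=2, y=0), (x=6, y=0), (x=1, y=1), (x=0, y=2)
  Distance 10: (x=1, y=0), (x=0, y=1)
  Distance 11: (x=0, y=0)
Total reachable: 63 (grid has 63 open cells total)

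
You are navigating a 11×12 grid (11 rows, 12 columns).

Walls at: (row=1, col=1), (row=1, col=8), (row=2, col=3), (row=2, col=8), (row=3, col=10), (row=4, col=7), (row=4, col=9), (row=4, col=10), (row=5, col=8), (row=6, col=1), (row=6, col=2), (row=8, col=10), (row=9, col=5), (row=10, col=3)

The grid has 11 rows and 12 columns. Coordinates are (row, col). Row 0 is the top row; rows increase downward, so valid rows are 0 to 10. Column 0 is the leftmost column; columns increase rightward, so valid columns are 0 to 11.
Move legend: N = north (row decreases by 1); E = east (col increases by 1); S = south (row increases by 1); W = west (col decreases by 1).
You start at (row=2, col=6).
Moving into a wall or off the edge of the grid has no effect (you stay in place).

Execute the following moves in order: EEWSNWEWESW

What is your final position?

Answer: Final position: (row=3, col=5)

Derivation:
Start: (row=2, col=6)
  E (east): (row=2, col=6) -> (row=2, col=7)
  E (east): blocked, stay at (row=2, col=7)
  W (west): (row=2, col=7) -> (row=2, col=6)
  S (south): (row=2, col=6) -> (row=3, col=6)
  N (north): (row=3, col=6) -> (row=2, col=6)
  W (west): (row=2, col=6) -> (row=2, col=5)
  E (east): (row=2, col=5) -> (row=2, col=6)
  W (west): (row=2, col=6) -> (row=2, col=5)
  E (east): (row=2, col=5) -> (row=2, col=6)
  S (south): (row=2, col=6) -> (row=3, col=6)
  W (west): (row=3, col=6) -> (row=3, col=5)
Final: (row=3, col=5)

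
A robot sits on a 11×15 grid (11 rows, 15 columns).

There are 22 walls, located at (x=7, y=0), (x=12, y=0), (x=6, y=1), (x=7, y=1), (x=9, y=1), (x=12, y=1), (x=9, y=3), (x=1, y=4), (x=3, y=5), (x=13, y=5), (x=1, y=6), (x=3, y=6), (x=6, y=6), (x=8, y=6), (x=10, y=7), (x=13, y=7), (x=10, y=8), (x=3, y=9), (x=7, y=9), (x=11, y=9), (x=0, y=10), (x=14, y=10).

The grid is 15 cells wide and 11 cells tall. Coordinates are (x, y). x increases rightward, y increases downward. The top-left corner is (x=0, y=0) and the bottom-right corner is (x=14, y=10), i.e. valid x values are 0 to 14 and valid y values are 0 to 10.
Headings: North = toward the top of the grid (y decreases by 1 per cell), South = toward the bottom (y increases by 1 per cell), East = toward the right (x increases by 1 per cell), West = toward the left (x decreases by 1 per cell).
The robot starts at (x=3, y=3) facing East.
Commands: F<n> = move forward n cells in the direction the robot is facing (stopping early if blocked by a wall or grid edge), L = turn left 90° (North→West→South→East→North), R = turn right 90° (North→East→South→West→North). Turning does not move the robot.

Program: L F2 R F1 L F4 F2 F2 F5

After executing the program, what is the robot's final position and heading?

Answer: Final position: (x=4, y=0), facing North

Derivation:
Start: (x=3, y=3), facing East
  L: turn left, now facing North
  F2: move forward 2, now at (x=3, y=1)
  R: turn right, now facing East
  F1: move forward 1, now at (x=4, y=1)
  L: turn left, now facing North
  F4: move forward 1/4 (blocked), now at (x=4, y=0)
  F2: move forward 0/2 (blocked), now at (x=4, y=0)
  F2: move forward 0/2 (blocked), now at (x=4, y=0)
  F5: move forward 0/5 (blocked), now at (x=4, y=0)
Final: (x=4, y=0), facing North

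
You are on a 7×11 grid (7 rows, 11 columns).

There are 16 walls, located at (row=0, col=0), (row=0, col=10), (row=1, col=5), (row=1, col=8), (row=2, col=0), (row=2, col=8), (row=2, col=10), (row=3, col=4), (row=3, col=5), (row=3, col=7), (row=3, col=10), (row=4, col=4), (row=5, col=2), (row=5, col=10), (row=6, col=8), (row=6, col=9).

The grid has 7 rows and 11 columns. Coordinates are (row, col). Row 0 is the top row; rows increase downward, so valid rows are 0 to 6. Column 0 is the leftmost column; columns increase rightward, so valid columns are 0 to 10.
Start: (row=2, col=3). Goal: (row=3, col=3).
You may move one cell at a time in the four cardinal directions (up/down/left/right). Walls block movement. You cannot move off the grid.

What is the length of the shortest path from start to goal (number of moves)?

BFS from (row=2, col=3) until reaching (row=3, col=3):
  Distance 0: (row=2, col=3)
  Distance 1: (row=1, col=3), (row=2, col=2), (row=2, col=4), (row=3, col=3)  <- goal reached here
One shortest path (1 moves): (row=2, col=3) -> (row=3, col=3)

Answer: Shortest path length: 1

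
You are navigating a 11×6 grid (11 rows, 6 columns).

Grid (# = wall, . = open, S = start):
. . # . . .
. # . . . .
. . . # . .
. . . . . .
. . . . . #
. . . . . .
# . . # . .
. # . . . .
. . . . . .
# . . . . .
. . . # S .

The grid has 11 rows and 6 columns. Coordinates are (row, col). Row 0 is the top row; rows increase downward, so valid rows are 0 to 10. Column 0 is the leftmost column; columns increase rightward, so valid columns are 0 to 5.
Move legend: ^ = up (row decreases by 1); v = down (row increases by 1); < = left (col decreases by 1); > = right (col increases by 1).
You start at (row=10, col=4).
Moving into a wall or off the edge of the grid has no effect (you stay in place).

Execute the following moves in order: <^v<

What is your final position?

Answer: Final position: (row=10, col=4)

Derivation:
Start: (row=10, col=4)
  < (left): blocked, stay at (row=10, col=4)
  ^ (up): (row=10, col=4) -> (row=9, col=4)
  v (down): (row=9, col=4) -> (row=10, col=4)
  < (left): blocked, stay at (row=10, col=4)
Final: (row=10, col=4)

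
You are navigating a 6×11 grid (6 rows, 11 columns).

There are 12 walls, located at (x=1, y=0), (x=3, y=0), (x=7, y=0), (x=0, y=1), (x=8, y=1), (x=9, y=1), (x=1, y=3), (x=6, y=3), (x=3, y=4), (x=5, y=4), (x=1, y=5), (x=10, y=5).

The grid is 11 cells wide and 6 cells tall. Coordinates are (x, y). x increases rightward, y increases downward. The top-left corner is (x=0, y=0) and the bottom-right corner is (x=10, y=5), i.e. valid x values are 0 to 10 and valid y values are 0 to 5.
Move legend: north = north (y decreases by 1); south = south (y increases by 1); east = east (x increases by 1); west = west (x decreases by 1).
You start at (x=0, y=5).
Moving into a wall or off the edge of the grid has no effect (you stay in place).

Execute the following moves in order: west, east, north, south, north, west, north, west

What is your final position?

Answer: Final position: (x=0, y=3)

Derivation:
Start: (x=0, y=5)
  west (west): blocked, stay at (x=0, y=5)
  east (east): blocked, stay at (x=0, y=5)
  north (north): (x=0, y=5) -> (x=0, y=4)
  south (south): (x=0, y=4) -> (x=0, y=5)
  north (north): (x=0, y=5) -> (x=0, y=4)
  west (west): blocked, stay at (x=0, y=4)
  north (north): (x=0, y=4) -> (x=0, y=3)
  west (west): blocked, stay at (x=0, y=3)
Final: (x=0, y=3)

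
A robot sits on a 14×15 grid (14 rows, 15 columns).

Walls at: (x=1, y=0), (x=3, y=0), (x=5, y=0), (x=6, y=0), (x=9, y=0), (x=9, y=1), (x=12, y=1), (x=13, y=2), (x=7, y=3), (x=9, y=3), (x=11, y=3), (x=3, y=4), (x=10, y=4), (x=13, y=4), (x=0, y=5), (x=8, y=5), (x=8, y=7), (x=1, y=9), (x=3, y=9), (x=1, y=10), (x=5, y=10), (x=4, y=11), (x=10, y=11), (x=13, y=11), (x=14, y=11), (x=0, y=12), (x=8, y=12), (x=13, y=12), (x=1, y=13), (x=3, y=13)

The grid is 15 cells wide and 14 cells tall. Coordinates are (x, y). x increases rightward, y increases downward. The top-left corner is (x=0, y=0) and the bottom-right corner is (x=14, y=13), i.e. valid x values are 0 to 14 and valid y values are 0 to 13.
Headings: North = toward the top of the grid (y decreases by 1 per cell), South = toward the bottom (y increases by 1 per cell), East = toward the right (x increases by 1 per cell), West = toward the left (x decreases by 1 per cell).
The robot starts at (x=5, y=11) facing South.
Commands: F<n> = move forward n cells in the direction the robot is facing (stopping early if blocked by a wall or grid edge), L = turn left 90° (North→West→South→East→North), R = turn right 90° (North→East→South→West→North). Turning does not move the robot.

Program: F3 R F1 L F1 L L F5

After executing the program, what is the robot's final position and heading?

Start: (x=5, y=11), facing South
  F3: move forward 2/3 (blocked), now at (x=5, y=13)
  R: turn right, now facing West
  F1: move forward 1, now at (x=4, y=13)
  L: turn left, now facing South
  F1: move forward 0/1 (blocked), now at (x=4, y=13)
  L: turn left, now facing East
  L: turn left, now facing North
  F5: move forward 1/5 (blocked), now at (x=4, y=12)
Final: (x=4, y=12), facing North

Answer: Final position: (x=4, y=12), facing North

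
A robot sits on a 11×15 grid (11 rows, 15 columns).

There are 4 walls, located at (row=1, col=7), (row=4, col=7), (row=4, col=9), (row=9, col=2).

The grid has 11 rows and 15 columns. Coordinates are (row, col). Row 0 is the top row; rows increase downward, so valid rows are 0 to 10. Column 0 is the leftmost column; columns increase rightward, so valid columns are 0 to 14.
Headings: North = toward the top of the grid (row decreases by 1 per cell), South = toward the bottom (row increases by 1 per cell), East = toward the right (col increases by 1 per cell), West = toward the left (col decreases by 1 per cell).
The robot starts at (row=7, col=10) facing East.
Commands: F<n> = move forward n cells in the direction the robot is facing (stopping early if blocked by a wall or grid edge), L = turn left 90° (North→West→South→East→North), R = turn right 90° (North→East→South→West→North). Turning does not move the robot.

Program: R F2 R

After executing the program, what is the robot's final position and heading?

Answer: Final position: (row=9, col=10), facing West

Derivation:
Start: (row=7, col=10), facing East
  R: turn right, now facing South
  F2: move forward 2, now at (row=9, col=10)
  R: turn right, now facing West
Final: (row=9, col=10), facing West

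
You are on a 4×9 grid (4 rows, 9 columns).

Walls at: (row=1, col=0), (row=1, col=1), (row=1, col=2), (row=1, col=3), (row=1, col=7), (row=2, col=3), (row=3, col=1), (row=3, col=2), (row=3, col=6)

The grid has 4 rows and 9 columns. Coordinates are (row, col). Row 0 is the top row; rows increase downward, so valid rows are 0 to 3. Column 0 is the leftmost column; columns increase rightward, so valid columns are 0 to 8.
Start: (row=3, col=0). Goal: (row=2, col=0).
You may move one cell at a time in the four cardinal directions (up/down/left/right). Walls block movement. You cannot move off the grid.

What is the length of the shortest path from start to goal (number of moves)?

BFS from (row=3, col=0) until reaching (row=2, col=0):
  Distance 0: (row=3, col=0)
  Distance 1: (row=2, col=0)  <- goal reached here
One shortest path (1 moves): (row=3, col=0) -> (row=2, col=0)

Answer: Shortest path length: 1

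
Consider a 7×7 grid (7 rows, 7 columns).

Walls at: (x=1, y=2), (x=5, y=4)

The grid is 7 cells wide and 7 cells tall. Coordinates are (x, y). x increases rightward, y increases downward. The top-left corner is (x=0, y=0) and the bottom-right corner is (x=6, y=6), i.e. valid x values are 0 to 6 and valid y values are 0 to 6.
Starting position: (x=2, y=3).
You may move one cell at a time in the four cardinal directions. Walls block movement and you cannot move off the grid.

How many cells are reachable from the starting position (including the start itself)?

Answer: Reachable cells: 47

Derivation:
BFS flood-fill from (x=2, y=3):
  Distance 0: (x=2, y=3)
  Distance 1: (x=2, y=2), (x=1, y=3), (x=3, y=3), (x=2, y=4)
  Distance 2: (x=2, y=1), (x=3, y=2), (x=0, y=3), (x=4, y=3), (x=1, y=4), (x=3, y=4), (x=2, y=5)
  Distance 3: (x=2, y=0), (x=1, y=1), (x=3, y=1), (x=0, y=2), (x=4, y=2), (x=5, y=3), (x=0, y=4), (x=4, y=4), (x=1, y=5), (x=3, y=5), (x=2, y=6)
  Distance 4: (x=1, y=0), (x=3, y=0), (x=0, y=1), (x=4, y=1), (x=5, y=2), (x=6, y=3), (x=0, y=5), (x=4, y=5), (x=1, y=6), (x=3, y=6)
  Distance 5: (x=0, y=0), (x=4, y=0), (x=5, y=1), (x=6, y=2), (x=6, y=4), (x=5, y=5), (x=0, y=6), (x=4, y=6)
  Distance 6: (x=5, y=0), (x=6, y=1), (x=6, y=5), (x=5, y=6)
  Distance 7: (x=6, y=0), (x=6, y=6)
Total reachable: 47 (grid has 47 open cells total)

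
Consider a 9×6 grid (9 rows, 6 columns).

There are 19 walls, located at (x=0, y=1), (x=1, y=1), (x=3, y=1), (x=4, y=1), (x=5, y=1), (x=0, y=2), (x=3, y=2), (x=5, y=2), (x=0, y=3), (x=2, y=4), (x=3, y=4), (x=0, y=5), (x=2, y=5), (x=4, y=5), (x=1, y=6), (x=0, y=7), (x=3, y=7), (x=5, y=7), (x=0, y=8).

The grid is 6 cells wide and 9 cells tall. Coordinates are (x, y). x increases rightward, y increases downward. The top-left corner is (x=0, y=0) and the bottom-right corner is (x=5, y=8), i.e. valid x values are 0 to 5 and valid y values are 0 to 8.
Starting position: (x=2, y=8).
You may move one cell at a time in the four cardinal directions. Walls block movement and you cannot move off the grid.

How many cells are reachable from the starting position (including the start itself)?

Answer: Reachable cells: 34

Derivation:
BFS flood-fill from (x=2, y=8):
  Distance 0: (x=2, y=8)
  Distance 1: (x=2, y=7), (x=1, y=8), (x=3, y=8)
  Distance 2: (x=2, y=6), (x=1, y=7), (x=4, y=8)
  Distance 3: (x=3, y=6), (x=4, y=7), (x=5, y=8)
  Distance 4: (x=3, y=5), (x=4, y=6)
  Distance 5: (x=5, y=6)
  Distance 6: (x=5, y=5)
  Distance 7: (x=5, y=4)
  Distance 8: (x=5, y=3), (x=4, y=4)
  Distance 9: (x=4, y=3)
  Distance 10: (x=4, y=2), (x=3, y=3)
  Distance 11: (x=2, y=3)
  Distance 12: (x=2, y=2), (x=1, y=3)
  Distance 13: (x=2, y=1), (x=1, y=2), (x=1, y=4)
  Distance 14: (x=2, y=0), (x=0, y=4), (x=1, y=5)
  Distance 15: (x=1, y=0), (x=3, y=0)
  Distance 16: (x=0, y=0), (x=4, y=0)
  Distance 17: (x=5, y=0)
Total reachable: 34 (grid has 35 open cells total)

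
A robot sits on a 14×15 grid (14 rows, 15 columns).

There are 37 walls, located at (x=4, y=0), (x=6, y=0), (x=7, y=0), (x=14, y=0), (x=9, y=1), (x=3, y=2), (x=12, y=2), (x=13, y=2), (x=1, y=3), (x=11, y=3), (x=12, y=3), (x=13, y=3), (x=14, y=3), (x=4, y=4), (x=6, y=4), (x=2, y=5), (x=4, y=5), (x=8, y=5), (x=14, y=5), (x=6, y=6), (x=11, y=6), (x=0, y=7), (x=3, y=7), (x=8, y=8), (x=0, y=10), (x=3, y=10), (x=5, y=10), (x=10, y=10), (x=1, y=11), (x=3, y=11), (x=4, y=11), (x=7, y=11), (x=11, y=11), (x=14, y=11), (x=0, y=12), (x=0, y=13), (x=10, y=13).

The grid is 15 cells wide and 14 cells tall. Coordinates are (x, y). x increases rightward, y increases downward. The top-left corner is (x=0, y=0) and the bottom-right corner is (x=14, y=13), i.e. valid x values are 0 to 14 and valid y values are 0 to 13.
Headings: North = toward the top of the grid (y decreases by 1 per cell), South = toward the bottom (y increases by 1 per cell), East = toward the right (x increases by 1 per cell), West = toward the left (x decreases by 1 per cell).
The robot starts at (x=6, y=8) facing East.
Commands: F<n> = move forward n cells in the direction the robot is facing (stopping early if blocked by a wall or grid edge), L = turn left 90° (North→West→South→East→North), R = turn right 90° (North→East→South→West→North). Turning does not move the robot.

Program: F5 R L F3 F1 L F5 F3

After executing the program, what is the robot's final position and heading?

Start: (x=6, y=8), facing East
  F5: move forward 1/5 (blocked), now at (x=7, y=8)
  R: turn right, now facing South
  L: turn left, now facing East
  F3: move forward 0/3 (blocked), now at (x=7, y=8)
  F1: move forward 0/1 (blocked), now at (x=7, y=8)
  L: turn left, now facing North
  F5: move forward 5, now at (x=7, y=3)
  F3: move forward 2/3 (blocked), now at (x=7, y=1)
Final: (x=7, y=1), facing North

Answer: Final position: (x=7, y=1), facing North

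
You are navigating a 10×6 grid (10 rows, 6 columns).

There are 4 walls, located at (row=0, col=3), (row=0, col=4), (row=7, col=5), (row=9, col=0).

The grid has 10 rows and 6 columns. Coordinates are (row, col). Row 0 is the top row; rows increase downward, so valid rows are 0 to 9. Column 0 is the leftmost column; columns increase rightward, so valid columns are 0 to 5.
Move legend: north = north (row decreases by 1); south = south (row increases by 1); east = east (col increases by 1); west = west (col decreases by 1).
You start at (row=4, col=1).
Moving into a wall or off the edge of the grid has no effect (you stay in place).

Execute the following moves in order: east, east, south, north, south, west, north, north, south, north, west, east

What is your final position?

Answer: Final position: (row=3, col=2)

Derivation:
Start: (row=4, col=1)
  east (east): (row=4, col=1) -> (row=4, col=2)
  east (east): (row=4, col=2) -> (row=4, col=3)
  south (south): (row=4, col=3) -> (row=5, col=3)
  north (north): (row=5, col=3) -> (row=4, col=3)
  south (south): (row=4, col=3) -> (row=5, col=3)
  west (west): (row=5, col=3) -> (row=5, col=2)
  north (north): (row=5, col=2) -> (row=4, col=2)
  north (north): (row=4, col=2) -> (row=3, col=2)
  south (south): (row=3, col=2) -> (row=4, col=2)
  north (north): (row=4, col=2) -> (row=3, col=2)
  west (west): (row=3, col=2) -> (row=3, col=1)
  east (east): (row=3, col=1) -> (row=3, col=2)
Final: (row=3, col=2)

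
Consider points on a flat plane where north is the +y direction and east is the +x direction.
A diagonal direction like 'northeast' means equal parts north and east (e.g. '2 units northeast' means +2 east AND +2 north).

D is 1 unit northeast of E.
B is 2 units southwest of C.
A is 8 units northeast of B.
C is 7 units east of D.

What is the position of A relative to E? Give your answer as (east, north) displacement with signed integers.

Place E at the origin (east=0, north=0).
  D is 1 unit northeast of E: delta (east=+1, north=+1); D at (east=1, north=1).
  C is 7 units east of D: delta (east=+7, north=+0); C at (east=8, north=1).
  B is 2 units southwest of C: delta (east=-2, north=-2); B at (east=6, north=-1).
  A is 8 units northeast of B: delta (east=+8, north=+8); A at (east=14, north=7).
Therefore A relative to E: (east=14, north=7).

Answer: A is at (east=14, north=7) relative to E.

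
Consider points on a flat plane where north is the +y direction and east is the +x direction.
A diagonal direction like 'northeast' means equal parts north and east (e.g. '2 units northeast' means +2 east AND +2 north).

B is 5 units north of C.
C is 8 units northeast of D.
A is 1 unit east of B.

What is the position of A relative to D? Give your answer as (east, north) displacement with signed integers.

Place D at the origin (east=0, north=0).
  C is 8 units northeast of D: delta (east=+8, north=+8); C at (east=8, north=8).
  B is 5 units north of C: delta (east=+0, north=+5); B at (east=8, north=13).
  A is 1 unit east of B: delta (east=+1, north=+0); A at (east=9, north=13).
Therefore A relative to D: (east=9, north=13).

Answer: A is at (east=9, north=13) relative to D.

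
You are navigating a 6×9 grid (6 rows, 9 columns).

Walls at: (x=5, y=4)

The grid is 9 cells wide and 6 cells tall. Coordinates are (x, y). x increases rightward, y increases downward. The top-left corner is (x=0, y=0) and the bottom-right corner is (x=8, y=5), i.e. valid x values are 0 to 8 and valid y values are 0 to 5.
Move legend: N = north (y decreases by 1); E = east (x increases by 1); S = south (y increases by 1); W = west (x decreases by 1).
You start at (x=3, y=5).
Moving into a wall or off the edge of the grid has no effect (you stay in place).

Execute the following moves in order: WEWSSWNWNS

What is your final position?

Answer: Final position: (x=0, y=4)

Derivation:
Start: (x=3, y=5)
  W (west): (x=3, y=5) -> (x=2, y=5)
  E (east): (x=2, y=5) -> (x=3, y=5)
  W (west): (x=3, y=5) -> (x=2, y=5)
  S (south): blocked, stay at (x=2, y=5)
  S (south): blocked, stay at (x=2, y=5)
  W (west): (x=2, y=5) -> (x=1, y=5)
  N (north): (x=1, y=5) -> (x=1, y=4)
  W (west): (x=1, y=4) -> (x=0, y=4)
  N (north): (x=0, y=4) -> (x=0, y=3)
  S (south): (x=0, y=3) -> (x=0, y=4)
Final: (x=0, y=4)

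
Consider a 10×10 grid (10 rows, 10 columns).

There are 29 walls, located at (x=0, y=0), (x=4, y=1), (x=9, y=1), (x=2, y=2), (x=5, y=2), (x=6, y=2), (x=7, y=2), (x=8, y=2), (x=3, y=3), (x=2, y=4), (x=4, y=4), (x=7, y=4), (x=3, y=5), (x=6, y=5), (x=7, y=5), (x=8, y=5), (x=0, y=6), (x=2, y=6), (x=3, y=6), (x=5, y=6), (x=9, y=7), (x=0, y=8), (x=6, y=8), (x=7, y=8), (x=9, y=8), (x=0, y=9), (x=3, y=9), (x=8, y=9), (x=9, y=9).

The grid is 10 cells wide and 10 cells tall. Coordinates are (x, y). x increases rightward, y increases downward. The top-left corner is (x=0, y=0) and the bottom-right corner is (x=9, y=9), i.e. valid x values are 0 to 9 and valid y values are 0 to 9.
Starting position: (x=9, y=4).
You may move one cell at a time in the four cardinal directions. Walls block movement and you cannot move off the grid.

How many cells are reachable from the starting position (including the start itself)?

Answer: Reachable cells: 70

Derivation:
BFS flood-fill from (x=9, y=4):
  Distance 0: (x=9, y=4)
  Distance 1: (x=9, y=3), (x=8, y=4), (x=9, y=5)
  Distance 2: (x=9, y=2), (x=8, y=3), (x=9, y=6)
  Distance 3: (x=7, y=3), (x=8, y=6)
  Distance 4: (x=6, y=3), (x=7, y=6), (x=8, y=7)
  Distance 5: (x=5, y=3), (x=6, y=4), (x=6, y=6), (x=7, y=7), (x=8, y=8)
  Distance 6: (x=4, y=3), (x=5, y=4), (x=6, y=7)
  Distance 7: (x=4, y=2), (x=5, y=5), (x=5, y=7)
  Distance 8: (x=3, y=2), (x=4, y=5), (x=4, y=7), (x=5, y=8)
  Distance 9: (x=3, y=1), (x=4, y=6), (x=3, y=7), (x=4, y=8), (x=5, y=9)
  Distance 10: (x=3, y=0), (x=2, y=1), (x=2, y=7), (x=3, y=8), (x=4, y=9), (x=6, y=9)
  Distance 11: (x=2, y=0), (x=4, y=0), (x=1, y=1), (x=1, y=7), (x=2, y=8), (x=7, y=9)
  Distance 12: (x=1, y=0), (x=5, y=0), (x=0, y=1), (x=1, y=2), (x=1, y=6), (x=0, y=7), (x=1, y=8), (x=2, y=9)
  Distance 13: (x=6, y=0), (x=5, y=1), (x=0, y=2), (x=1, y=3), (x=1, y=5), (x=1, y=9)
  Distance 14: (x=7, y=0), (x=6, y=1), (x=0, y=3), (x=2, y=3), (x=1, y=4), (x=0, y=5), (x=2, y=5)
  Distance 15: (x=8, y=0), (x=7, y=1), (x=0, y=4)
  Distance 16: (x=9, y=0), (x=8, y=1)
Total reachable: 70 (grid has 71 open cells total)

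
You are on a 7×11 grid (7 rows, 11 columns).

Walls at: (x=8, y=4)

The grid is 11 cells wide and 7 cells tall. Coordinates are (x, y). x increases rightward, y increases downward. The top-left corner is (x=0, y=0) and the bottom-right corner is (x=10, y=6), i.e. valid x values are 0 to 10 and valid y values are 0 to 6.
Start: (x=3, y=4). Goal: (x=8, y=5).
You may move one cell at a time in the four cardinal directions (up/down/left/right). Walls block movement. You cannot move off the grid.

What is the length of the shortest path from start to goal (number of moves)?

Answer: Shortest path length: 6

Derivation:
BFS from (x=3, y=4) until reaching (x=8, y=5):
  Distance 0: (x=3, y=4)
  Distance 1: (x=3, y=3), (x=2, y=4), (x=4, y=4), (x=3, y=5)
  Distance 2: (x=3, y=2), (x=2, y=3), (x=4, y=3), (x=1, y=4), (x=5, y=4), (x=2, y=5), (x=4, y=5), (x=3, y=6)
  Distance 3: (x=3, y=1), (x=2, y=2), (x=4, y=2), (x=1, y=3), (x=5, y=3), (x=0, y=4), (x=6, y=4), (x=1, y=5), (x=5, y=5), (x=2, y=6), (x=4, y=6)
  Distance 4: (x=3, y=0), (x=2, y=1), (x=4, y=1), (x=1, y=2), (x=5, y=2), (x=0, y=3), (x=6, y=3), (x=7, y=4), (x=0, y=5), (x=6, y=5), (x=1, y=6), (x=5, y=6)
  Distance 5: (x=2, y=0), (x=4, y=0), (x=1, y=1), (x=5, y=1), (x=0, y=2), (x=6, y=2), (x=7, y=3), (x=7, y=5), (x=0, y=6), (x=6, y=6)
  Distance 6: (x=1, y=0), (x=5, y=0), (x=0, y=1), (x=6, y=1), (x=7, y=2), (x=8, y=3), (x=8, y=5), (x=7, y=6)  <- goal reached here
One shortest path (6 moves): (x=3, y=4) -> (x=4, y=4) -> (x=5, y=4) -> (x=6, y=4) -> (x=7, y=4) -> (x=7, y=5) -> (x=8, y=5)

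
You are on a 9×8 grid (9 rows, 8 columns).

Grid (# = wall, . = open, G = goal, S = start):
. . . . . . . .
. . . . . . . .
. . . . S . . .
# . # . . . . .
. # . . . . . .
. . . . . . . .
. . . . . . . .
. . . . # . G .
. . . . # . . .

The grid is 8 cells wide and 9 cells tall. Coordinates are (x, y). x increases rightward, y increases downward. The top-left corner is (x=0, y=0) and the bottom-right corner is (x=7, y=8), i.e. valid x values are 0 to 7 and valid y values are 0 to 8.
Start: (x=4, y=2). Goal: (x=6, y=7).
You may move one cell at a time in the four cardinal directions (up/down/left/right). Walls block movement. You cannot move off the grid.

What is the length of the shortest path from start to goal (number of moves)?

Answer: Shortest path length: 7

Derivation:
BFS from (x=4, y=2) until reaching (x=6, y=7):
  Distance 0: (x=4, y=2)
  Distance 1: (x=4, y=1), (x=3, y=2), (x=5, y=2), (x=4, y=3)
  Distance 2: (x=4, y=0), (x=3, y=1), (x=5, y=1), (x=2, y=2), (x=6, y=2), (x=3, y=3), (x=5, y=3), (x=4, y=4)
  Distance 3: (x=3, y=0), (x=5, y=0), (x=2, y=1), (x=6, y=1), (x=1, y=2), (x=7, y=2), (x=6, y=3), (x=3, y=4), (x=5, y=4), (x=4, y=5)
  Distance 4: (x=2, y=0), (x=6, y=0), (x=1, y=1), (x=7, y=1), (x=0, y=2), (x=1, y=3), (x=7, y=3), (x=2, y=4), (x=6, y=4), (x=3, y=5), (x=5, y=5), (x=4, y=6)
  Distance 5: (x=1, y=0), (x=7, y=0), (x=0, y=1), (x=7, y=4), (x=2, y=5), (x=6, y=5), (x=3, y=6), (x=5, y=6)
  Distance 6: (x=0, y=0), (x=1, y=5), (x=7, y=5), (x=2, y=6), (x=6, y=6), (x=3, y=7), (x=5, y=7)
  Distance 7: (x=0, y=5), (x=1, y=6), (x=7, y=6), (x=2, y=7), (x=6, y=7), (x=3, y=8), (x=5, y=8)  <- goal reached here
One shortest path (7 moves): (x=4, y=2) -> (x=5, y=2) -> (x=6, y=2) -> (x=6, y=3) -> (x=6, y=4) -> (x=6, y=5) -> (x=6, y=6) -> (x=6, y=7)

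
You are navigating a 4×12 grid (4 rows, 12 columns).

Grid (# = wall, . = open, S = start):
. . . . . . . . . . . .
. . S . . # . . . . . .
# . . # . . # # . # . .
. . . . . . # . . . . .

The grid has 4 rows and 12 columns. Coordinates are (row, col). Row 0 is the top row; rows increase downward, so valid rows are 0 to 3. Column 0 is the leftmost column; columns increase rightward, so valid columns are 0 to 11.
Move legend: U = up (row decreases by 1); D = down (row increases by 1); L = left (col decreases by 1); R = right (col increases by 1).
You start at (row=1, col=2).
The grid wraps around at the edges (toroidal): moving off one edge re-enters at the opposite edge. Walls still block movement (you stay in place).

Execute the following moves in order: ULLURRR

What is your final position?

Start: (row=1, col=2)
  U (up): (row=1, col=2) -> (row=0, col=2)
  L (left): (row=0, col=2) -> (row=0, col=1)
  L (left): (row=0, col=1) -> (row=0, col=0)
  U (up): (row=0, col=0) -> (row=3, col=0)
  R (right): (row=3, col=0) -> (row=3, col=1)
  R (right): (row=3, col=1) -> (row=3, col=2)
  R (right): (row=3, col=2) -> (row=3, col=3)
Final: (row=3, col=3)

Answer: Final position: (row=3, col=3)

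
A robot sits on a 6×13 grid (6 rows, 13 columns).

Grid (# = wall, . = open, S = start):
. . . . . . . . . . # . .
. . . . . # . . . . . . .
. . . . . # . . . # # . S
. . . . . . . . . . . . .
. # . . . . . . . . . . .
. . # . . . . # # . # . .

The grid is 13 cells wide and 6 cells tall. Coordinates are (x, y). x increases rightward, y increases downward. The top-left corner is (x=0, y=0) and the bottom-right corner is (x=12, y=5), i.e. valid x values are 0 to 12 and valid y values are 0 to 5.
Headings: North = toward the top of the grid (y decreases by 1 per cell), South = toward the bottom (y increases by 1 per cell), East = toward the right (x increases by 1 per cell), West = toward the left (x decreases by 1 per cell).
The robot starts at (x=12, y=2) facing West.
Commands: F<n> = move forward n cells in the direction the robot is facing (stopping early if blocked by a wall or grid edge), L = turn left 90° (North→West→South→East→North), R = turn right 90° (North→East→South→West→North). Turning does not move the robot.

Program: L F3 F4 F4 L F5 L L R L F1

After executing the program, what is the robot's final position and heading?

Start: (x=12, y=2), facing West
  L: turn left, now facing South
  F3: move forward 3, now at (x=12, y=5)
  F4: move forward 0/4 (blocked), now at (x=12, y=5)
  F4: move forward 0/4 (blocked), now at (x=12, y=5)
  L: turn left, now facing East
  F5: move forward 0/5 (blocked), now at (x=12, y=5)
  L: turn left, now facing North
  L: turn left, now facing West
  R: turn right, now facing North
  L: turn left, now facing West
  F1: move forward 1, now at (x=11, y=5)
Final: (x=11, y=5), facing West

Answer: Final position: (x=11, y=5), facing West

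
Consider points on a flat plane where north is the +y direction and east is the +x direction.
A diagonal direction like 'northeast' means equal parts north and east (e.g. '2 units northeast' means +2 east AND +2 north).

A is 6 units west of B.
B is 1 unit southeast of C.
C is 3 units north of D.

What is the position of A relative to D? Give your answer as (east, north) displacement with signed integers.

Place D at the origin (east=0, north=0).
  C is 3 units north of D: delta (east=+0, north=+3); C at (east=0, north=3).
  B is 1 unit southeast of C: delta (east=+1, north=-1); B at (east=1, north=2).
  A is 6 units west of B: delta (east=-6, north=+0); A at (east=-5, north=2).
Therefore A relative to D: (east=-5, north=2).

Answer: A is at (east=-5, north=2) relative to D.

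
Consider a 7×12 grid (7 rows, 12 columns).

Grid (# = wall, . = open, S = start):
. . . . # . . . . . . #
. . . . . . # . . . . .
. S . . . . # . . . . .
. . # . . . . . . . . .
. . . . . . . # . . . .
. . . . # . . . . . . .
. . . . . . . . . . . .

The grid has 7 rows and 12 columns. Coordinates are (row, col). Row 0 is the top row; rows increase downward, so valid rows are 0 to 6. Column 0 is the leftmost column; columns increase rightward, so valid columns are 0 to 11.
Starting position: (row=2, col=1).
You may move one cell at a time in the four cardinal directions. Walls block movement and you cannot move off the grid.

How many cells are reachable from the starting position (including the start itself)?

BFS flood-fill from (row=2, col=1):
  Distance 0: (row=2, col=1)
  Distance 1: (row=1, col=1), (row=2, col=0), (row=2, col=2), (row=3, col=1)
  Distance 2: (row=0, col=1), (row=1, col=0), (row=1, col=2), (row=2, col=3), (row=3, col=0), (row=4, col=1)
  Distance 3: (row=0, col=0), (row=0, col=2), (row=1, col=3), (row=2, col=4), (row=3, col=3), (row=4, col=0), (row=4, col=2), (row=5, col=1)
  Distance 4: (row=0, col=3), (row=1, col=4), (row=2, col=5), (row=3, col=4), (row=4, col=3), (row=5, col=0), (row=5, col=2), (row=6, col=1)
  Distance 5: (row=1, col=5), (row=3, col=5), (row=4, col=4), (row=5, col=3), (row=6, col=0), (row=6, col=2)
  Distance 6: (row=0, col=5), (row=3, col=6), (row=4, col=5), (row=6, col=3)
  Distance 7: (row=0, col=6), (row=3, col=7), (row=4, col=6), (row=5, col=5), (row=6, col=4)
  Distance 8: (row=0, col=7), (row=2, col=7), (row=3, col=8), (row=5, col=6), (row=6, col=5)
  Distance 9: (row=0, col=8), (row=1, col=7), (row=2, col=8), (row=3, col=9), (row=4, col=8), (row=5, col=7), (row=6, col=6)
  Distance 10: (row=0, col=9), (row=1, col=8), (row=2, col=9), (row=3, col=10), (row=4, col=9), (row=5, col=8), (row=6, col=7)
  Distance 11: (row=0, col=10), (row=1, col=9), (row=2, col=10), (row=3, col=11), (row=4, col=10), (row=5, col=9), (row=6, col=8)
  Distance 12: (row=1, col=10), (row=2, col=11), (row=4, col=11), (row=5, col=10), (row=6, col=9)
  Distance 13: (row=1, col=11), (row=5, col=11), (row=6, col=10)
  Distance 14: (row=6, col=11)
Total reachable: 77 (grid has 77 open cells total)

Answer: Reachable cells: 77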